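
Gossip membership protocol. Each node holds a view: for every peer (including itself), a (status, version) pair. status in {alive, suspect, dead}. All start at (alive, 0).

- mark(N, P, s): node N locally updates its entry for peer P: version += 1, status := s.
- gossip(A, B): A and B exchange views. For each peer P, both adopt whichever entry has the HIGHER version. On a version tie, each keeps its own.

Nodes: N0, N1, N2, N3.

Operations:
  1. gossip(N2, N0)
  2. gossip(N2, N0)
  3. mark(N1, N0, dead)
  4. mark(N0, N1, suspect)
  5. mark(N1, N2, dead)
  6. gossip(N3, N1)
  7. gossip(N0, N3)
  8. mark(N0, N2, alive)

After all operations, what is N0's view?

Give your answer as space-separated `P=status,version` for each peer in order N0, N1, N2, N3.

Answer: N0=dead,1 N1=suspect,1 N2=alive,2 N3=alive,0

Derivation:
Op 1: gossip N2<->N0 -> N2.N0=(alive,v0) N2.N1=(alive,v0) N2.N2=(alive,v0) N2.N3=(alive,v0) | N0.N0=(alive,v0) N0.N1=(alive,v0) N0.N2=(alive,v0) N0.N3=(alive,v0)
Op 2: gossip N2<->N0 -> N2.N0=(alive,v0) N2.N1=(alive,v0) N2.N2=(alive,v0) N2.N3=(alive,v0) | N0.N0=(alive,v0) N0.N1=(alive,v0) N0.N2=(alive,v0) N0.N3=(alive,v0)
Op 3: N1 marks N0=dead -> (dead,v1)
Op 4: N0 marks N1=suspect -> (suspect,v1)
Op 5: N1 marks N2=dead -> (dead,v1)
Op 6: gossip N3<->N1 -> N3.N0=(dead,v1) N3.N1=(alive,v0) N3.N2=(dead,v1) N3.N3=(alive,v0) | N1.N0=(dead,v1) N1.N1=(alive,v0) N1.N2=(dead,v1) N1.N3=(alive,v0)
Op 7: gossip N0<->N3 -> N0.N0=(dead,v1) N0.N1=(suspect,v1) N0.N2=(dead,v1) N0.N3=(alive,v0) | N3.N0=(dead,v1) N3.N1=(suspect,v1) N3.N2=(dead,v1) N3.N3=(alive,v0)
Op 8: N0 marks N2=alive -> (alive,v2)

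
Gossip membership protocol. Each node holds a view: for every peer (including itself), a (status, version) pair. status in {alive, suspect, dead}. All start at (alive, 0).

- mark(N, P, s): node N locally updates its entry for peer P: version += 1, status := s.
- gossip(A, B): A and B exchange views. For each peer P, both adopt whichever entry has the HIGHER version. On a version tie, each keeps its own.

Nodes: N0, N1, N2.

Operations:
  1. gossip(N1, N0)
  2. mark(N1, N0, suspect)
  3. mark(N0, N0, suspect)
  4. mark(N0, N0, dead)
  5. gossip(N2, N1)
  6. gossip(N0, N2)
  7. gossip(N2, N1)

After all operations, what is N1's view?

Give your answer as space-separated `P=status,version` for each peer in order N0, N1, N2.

Op 1: gossip N1<->N0 -> N1.N0=(alive,v0) N1.N1=(alive,v0) N1.N2=(alive,v0) | N0.N0=(alive,v0) N0.N1=(alive,v0) N0.N2=(alive,v0)
Op 2: N1 marks N0=suspect -> (suspect,v1)
Op 3: N0 marks N0=suspect -> (suspect,v1)
Op 4: N0 marks N0=dead -> (dead,v2)
Op 5: gossip N2<->N1 -> N2.N0=(suspect,v1) N2.N1=(alive,v0) N2.N2=(alive,v0) | N1.N0=(suspect,v1) N1.N1=(alive,v0) N1.N2=(alive,v0)
Op 6: gossip N0<->N2 -> N0.N0=(dead,v2) N0.N1=(alive,v0) N0.N2=(alive,v0) | N2.N0=(dead,v2) N2.N1=(alive,v0) N2.N2=(alive,v0)
Op 7: gossip N2<->N1 -> N2.N0=(dead,v2) N2.N1=(alive,v0) N2.N2=(alive,v0) | N1.N0=(dead,v2) N1.N1=(alive,v0) N1.N2=(alive,v0)

Answer: N0=dead,2 N1=alive,0 N2=alive,0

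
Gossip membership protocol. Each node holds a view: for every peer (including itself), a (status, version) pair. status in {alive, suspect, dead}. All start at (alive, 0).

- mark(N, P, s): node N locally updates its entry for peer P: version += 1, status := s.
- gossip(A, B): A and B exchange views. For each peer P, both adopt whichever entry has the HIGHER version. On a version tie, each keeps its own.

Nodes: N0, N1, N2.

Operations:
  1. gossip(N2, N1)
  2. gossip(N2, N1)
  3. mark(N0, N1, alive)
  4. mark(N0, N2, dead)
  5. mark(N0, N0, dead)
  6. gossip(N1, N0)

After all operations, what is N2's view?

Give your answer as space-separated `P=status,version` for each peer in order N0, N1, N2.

Answer: N0=alive,0 N1=alive,0 N2=alive,0

Derivation:
Op 1: gossip N2<->N1 -> N2.N0=(alive,v0) N2.N1=(alive,v0) N2.N2=(alive,v0) | N1.N0=(alive,v0) N1.N1=(alive,v0) N1.N2=(alive,v0)
Op 2: gossip N2<->N1 -> N2.N0=(alive,v0) N2.N1=(alive,v0) N2.N2=(alive,v0) | N1.N0=(alive,v0) N1.N1=(alive,v0) N1.N2=(alive,v0)
Op 3: N0 marks N1=alive -> (alive,v1)
Op 4: N0 marks N2=dead -> (dead,v1)
Op 5: N0 marks N0=dead -> (dead,v1)
Op 6: gossip N1<->N0 -> N1.N0=(dead,v1) N1.N1=(alive,v1) N1.N2=(dead,v1) | N0.N0=(dead,v1) N0.N1=(alive,v1) N0.N2=(dead,v1)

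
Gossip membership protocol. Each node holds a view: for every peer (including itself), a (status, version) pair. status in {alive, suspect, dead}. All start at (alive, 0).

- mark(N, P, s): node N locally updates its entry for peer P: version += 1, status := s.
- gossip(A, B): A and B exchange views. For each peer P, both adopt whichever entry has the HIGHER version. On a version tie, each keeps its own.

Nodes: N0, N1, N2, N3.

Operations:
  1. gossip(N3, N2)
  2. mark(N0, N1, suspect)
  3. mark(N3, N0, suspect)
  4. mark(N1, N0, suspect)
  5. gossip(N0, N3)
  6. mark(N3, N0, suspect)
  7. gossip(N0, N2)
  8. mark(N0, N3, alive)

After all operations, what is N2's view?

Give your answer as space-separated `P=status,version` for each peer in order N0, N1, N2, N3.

Answer: N0=suspect,1 N1=suspect,1 N2=alive,0 N3=alive,0

Derivation:
Op 1: gossip N3<->N2 -> N3.N0=(alive,v0) N3.N1=(alive,v0) N3.N2=(alive,v0) N3.N3=(alive,v0) | N2.N0=(alive,v0) N2.N1=(alive,v0) N2.N2=(alive,v0) N2.N3=(alive,v0)
Op 2: N0 marks N1=suspect -> (suspect,v1)
Op 3: N3 marks N0=suspect -> (suspect,v1)
Op 4: N1 marks N0=suspect -> (suspect,v1)
Op 5: gossip N0<->N3 -> N0.N0=(suspect,v1) N0.N1=(suspect,v1) N0.N2=(alive,v0) N0.N3=(alive,v0) | N3.N0=(suspect,v1) N3.N1=(suspect,v1) N3.N2=(alive,v0) N3.N3=(alive,v0)
Op 6: N3 marks N0=suspect -> (suspect,v2)
Op 7: gossip N0<->N2 -> N0.N0=(suspect,v1) N0.N1=(suspect,v1) N0.N2=(alive,v0) N0.N3=(alive,v0) | N2.N0=(suspect,v1) N2.N1=(suspect,v1) N2.N2=(alive,v0) N2.N3=(alive,v0)
Op 8: N0 marks N3=alive -> (alive,v1)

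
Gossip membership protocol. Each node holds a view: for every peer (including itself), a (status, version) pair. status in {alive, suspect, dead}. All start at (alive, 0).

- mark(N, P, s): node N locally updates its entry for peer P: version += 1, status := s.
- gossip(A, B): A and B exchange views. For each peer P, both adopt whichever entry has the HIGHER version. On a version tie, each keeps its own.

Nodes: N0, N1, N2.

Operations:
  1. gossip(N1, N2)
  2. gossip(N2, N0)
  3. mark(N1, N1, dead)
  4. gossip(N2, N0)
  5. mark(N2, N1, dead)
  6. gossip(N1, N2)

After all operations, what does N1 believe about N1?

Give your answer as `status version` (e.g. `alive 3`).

Answer: dead 1

Derivation:
Op 1: gossip N1<->N2 -> N1.N0=(alive,v0) N1.N1=(alive,v0) N1.N2=(alive,v0) | N2.N0=(alive,v0) N2.N1=(alive,v0) N2.N2=(alive,v0)
Op 2: gossip N2<->N0 -> N2.N0=(alive,v0) N2.N1=(alive,v0) N2.N2=(alive,v0) | N0.N0=(alive,v0) N0.N1=(alive,v0) N0.N2=(alive,v0)
Op 3: N1 marks N1=dead -> (dead,v1)
Op 4: gossip N2<->N0 -> N2.N0=(alive,v0) N2.N1=(alive,v0) N2.N2=(alive,v0) | N0.N0=(alive,v0) N0.N1=(alive,v0) N0.N2=(alive,v0)
Op 5: N2 marks N1=dead -> (dead,v1)
Op 6: gossip N1<->N2 -> N1.N0=(alive,v0) N1.N1=(dead,v1) N1.N2=(alive,v0) | N2.N0=(alive,v0) N2.N1=(dead,v1) N2.N2=(alive,v0)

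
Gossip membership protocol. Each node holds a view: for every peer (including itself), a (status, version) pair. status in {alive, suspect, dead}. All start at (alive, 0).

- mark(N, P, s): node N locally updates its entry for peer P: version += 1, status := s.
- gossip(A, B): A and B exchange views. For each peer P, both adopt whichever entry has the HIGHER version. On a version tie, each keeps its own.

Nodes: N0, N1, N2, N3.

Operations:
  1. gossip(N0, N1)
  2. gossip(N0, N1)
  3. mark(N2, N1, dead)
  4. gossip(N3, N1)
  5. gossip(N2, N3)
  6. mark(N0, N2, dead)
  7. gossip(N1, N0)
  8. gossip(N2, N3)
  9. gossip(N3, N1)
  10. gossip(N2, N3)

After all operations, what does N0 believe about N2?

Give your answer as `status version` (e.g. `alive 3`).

Op 1: gossip N0<->N1 -> N0.N0=(alive,v0) N0.N1=(alive,v0) N0.N2=(alive,v0) N0.N3=(alive,v0) | N1.N0=(alive,v0) N1.N1=(alive,v0) N1.N2=(alive,v0) N1.N3=(alive,v0)
Op 2: gossip N0<->N1 -> N0.N0=(alive,v0) N0.N1=(alive,v0) N0.N2=(alive,v0) N0.N3=(alive,v0) | N1.N0=(alive,v0) N1.N1=(alive,v0) N1.N2=(alive,v0) N1.N3=(alive,v0)
Op 3: N2 marks N1=dead -> (dead,v1)
Op 4: gossip N3<->N1 -> N3.N0=(alive,v0) N3.N1=(alive,v0) N3.N2=(alive,v0) N3.N3=(alive,v0) | N1.N0=(alive,v0) N1.N1=(alive,v0) N1.N2=(alive,v0) N1.N3=(alive,v0)
Op 5: gossip N2<->N3 -> N2.N0=(alive,v0) N2.N1=(dead,v1) N2.N2=(alive,v0) N2.N3=(alive,v0) | N3.N0=(alive,v0) N3.N1=(dead,v1) N3.N2=(alive,v0) N3.N3=(alive,v0)
Op 6: N0 marks N2=dead -> (dead,v1)
Op 7: gossip N1<->N0 -> N1.N0=(alive,v0) N1.N1=(alive,v0) N1.N2=(dead,v1) N1.N3=(alive,v0) | N0.N0=(alive,v0) N0.N1=(alive,v0) N0.N2=(dead,v1) N0.N3=(alive,v0)
Op 8: gossip N2<->N3 -> N2.N0=(alive,v0) N2.N1=(dead,v1) N2.N2=(alive,v0) N2.N3=(alive,v0) | N3.N0=(alive,v0) N3.N1=(dead,v1) N3.N2=(alive,v0) N3.N3=(alive,v0)
Op 9: gossip N3<->N1 -> N3.N0=(alive,v0) N3.N1=(dead,v1) N3.N2=(dead,v1) N3.N3=(alive,v0) | N1.N0=(alive,v0) N1.N1=(dead,v1) N1.N2=(dead,v1) N1.N3=(alive,v0)
Op 10: gossip N2<->N3 -> N2.N0=(alive,v0) N2.N1=(dead,v1) N2.N2=(dead,v1) N2.N3=(alive,v0) | N3.N0=(alive,v0) N3.N1=(dead,v1) N3.N2=(dead,v1) N3.N3=(alive,v0)

Answer: dead 1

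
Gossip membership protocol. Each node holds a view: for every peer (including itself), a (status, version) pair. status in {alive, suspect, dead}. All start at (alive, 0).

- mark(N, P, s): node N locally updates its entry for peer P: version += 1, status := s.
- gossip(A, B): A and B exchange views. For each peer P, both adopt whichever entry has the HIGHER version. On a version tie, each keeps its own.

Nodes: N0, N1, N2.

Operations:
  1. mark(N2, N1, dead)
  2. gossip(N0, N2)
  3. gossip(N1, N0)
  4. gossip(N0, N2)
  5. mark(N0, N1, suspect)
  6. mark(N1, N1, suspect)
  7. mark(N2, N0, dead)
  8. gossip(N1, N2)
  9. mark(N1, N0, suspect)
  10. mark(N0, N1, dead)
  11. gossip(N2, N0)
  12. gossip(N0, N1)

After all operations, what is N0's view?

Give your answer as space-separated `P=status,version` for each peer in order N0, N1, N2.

Answer: N0=suspect,2 N1=dead,3 N2=alive,0

Derivation:
Op 1: N2 marks N1=dead -> (dead,v1)
Op 2: gossip N0<->N2 -> N0.N0=(alive,v0) N0.N1=(dead,v1) N0.N2=(alive,v0) | N2.N0=(alive,v0) N2.N1=(dead,v1) N2.N2=(alive,v0)
Op 3: gossip N1<->N0 -> N1.N0=(alive,v0) N1.N1=(dead,v1) N1.N2=(alive,v0) | N0.N0=(alive,v0) N0.N1=(dead,v1) N0.N2=(alive,v0)
Op 4: gossip N0<->N2 -> N0.N0=(alive,v0) N0.N1=(dead,v1) N0.N2=(alive,v0) | N2.N0=(alive,v0) N2.N1=(dead,v1) N2.N2=(alive,v0)
Op 5: N0 marks N1=suspect -> (suspect,v2)
Op 6: N1 marks N1=suspect -> (suspect,v2)
Op 7: N2 marks N0=dead -> (dead,v1)
Op 8: gossip N1<->N2 -> N1.N0=(dead,v1) N1.N1=(suspect,v2) N1.N2=(alive,v0) | N2.N0=(dead,v1) N2.N1=(suspect,v2) N2.N2=(alive,v0)
Op 9: N1 marks N0=suspect -> (suspect,v2)
Op 10: N0 marks N1=dead -> (dead,v3)
Op 11: gossip N2<->N0 -> N2.N0=(dead,v1) N2.N1=(dead,v3) N2.N2=(alive,v0) | N0.N0=(dead,v1) N0.N1=(dead,v3) N0.N2=(alive,v0)
Op 12: gossip N0<->N1 -> N0.N0=(suspect,v2) N0.N1=(dead,v3) N0.N2=(alive,v0) | N1.N0=(suspect,v2) N1.N1=(dead,v3) N1.N2=(alive,v0)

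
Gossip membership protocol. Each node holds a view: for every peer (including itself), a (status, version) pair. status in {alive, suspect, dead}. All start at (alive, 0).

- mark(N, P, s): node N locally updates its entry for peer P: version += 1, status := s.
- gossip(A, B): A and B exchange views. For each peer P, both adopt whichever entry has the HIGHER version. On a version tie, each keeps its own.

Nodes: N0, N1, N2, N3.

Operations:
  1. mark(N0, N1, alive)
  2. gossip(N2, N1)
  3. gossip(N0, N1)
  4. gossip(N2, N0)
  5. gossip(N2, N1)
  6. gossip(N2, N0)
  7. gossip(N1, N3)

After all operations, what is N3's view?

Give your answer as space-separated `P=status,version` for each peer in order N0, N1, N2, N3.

Answer: N0=alive,0 N1=alive,1 N2=alive,0 N3=alive,0

Derivation:
Op 1: N0 marks N1=alive -> (alive,v1)
Op 2: gossip N2<->N1 -> N2.N0=(alive,v0) N2.N1=(alive,v0) N2.N2=(alive,v0) N2.N3=(alive,v0) | N1.N0=(alive,v0) N1.N1=(alive,v0) N1.N2=(alive,v0) N1.N3=(alive,v0)
Op 3: gossip N0<->N1 -> N0.N0=(alive,v0) N0.N1=(alive,v1) N0.N2=(alive,v0) N0.N3=(alive,v0) | N1.N0=(alive,v0) N1.N1=(alive,v1) N1.N2=(alive,v0) N1.N3=(alive,v0)
Op 4: gossip N2<->N0 -> N2.N0=(alive,v0) N2.N1=(alive,v1) N2.N2=(alive,v0) N2.N3=(alive,v0) | N0.N0=(alive,v0) N0.N1=(alive,v1) N0.N2=(alive,v0) N0.N3=(alive,v0)
Op 5: gossip N2<->N1 -> N2.N0=(alive,v0) N2.N1=(alive,v1) N2.N2=(alive,v0) N2.N3=(alive,v0) | N1.N0=(alive,v0) N1.N1=(alive,v1) N1.N2=(alive,v0) N1.N3=(alive,v0)
Op 6: gossip N2<->N0 -> N2.N0=(alive,v0) N2.N1=(alive,v1) N2.N2=(alive,v0) N2.N3=(alive,v0) | N0.N0=(alive,v0) N0.N1=(alive,v1) N0.N2=(alive,v0) N0.N3=(alive,v0)
Op 7: gossip N1<->N3 -> N1.N0=(alive,v0) N1.N1=(alive,v1) N1.N2=(alive,v0) N1.N3=(alive,v0) | N3.N0=(alive,v0) N3.N1=(alive,v1) N3.N2=(alive,v0) N3.N3=(alive,v0)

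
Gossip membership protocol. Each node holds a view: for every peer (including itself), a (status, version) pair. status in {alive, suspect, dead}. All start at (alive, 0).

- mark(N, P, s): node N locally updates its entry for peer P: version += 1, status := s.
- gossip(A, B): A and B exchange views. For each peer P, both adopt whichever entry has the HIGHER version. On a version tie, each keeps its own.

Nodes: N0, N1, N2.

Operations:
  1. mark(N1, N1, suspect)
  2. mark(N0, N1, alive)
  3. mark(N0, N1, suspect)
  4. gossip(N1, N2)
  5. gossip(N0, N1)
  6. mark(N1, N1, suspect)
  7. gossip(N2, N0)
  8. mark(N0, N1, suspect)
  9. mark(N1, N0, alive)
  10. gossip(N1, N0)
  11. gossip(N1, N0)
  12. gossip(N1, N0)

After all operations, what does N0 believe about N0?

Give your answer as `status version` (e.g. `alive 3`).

Answer: alive 1

Derivation:
Op 1: N1 marks N1=suspect -> (suspect,v1)
Op 2: N0 marks N1=alive -> (alive,v1)
Op 3: N0 marks N1=suspect -> (suspect,v2)
Op 4: gossip N1<->N2 -> N1.N0=(alive,v0) N1.N1=(suspect,v1) N1.N2=(alive,v0) | N2.N0=(alive,v0) N2.N1=(suspect,v1) N2.N2=(alive,v0)
Op 5: gossip N0<->N1 -> N0.N0=(alive,v0) N0.N1=(suspect,v2) N0.N2=(alive,v0) | N1.N0=(alive,v0) N1.N1=(suspect,v2) N1.N2=(alive,v0)
Op 6: N1 marks N1=suspect -> (suspect,v3)
Op 7: gossip N2<->N0 -> N2.N0=(alive,v0) N2.N1=(suspect,v2) N2.N2=(alive,v0) | N0.N0=(alive,v0) N0.N1=(suspect,v2) N0.N2=(alive,v0)
Op 8: N0 marks N1=suspect -> (suspect,v3)
Op 9: N1 marks N0=alive -> (alive,v1)
Op 10: gossip N1<->N0 -> N1.N0=(alive,v1) N1.N1=(suspect,v3) N1.N2=(alive,v0) | N0.N0=(alive,v1) N0.N1=(suspect,v3) N0.N2=(alive,v0)
Op 11: gossip N1<->N0 -> N1.N0=(alive,v1) N1.N1=(suspect,v3) N1.N2=(alive,v0) | N0.N0=(alive,v1) N0.N1=(suspect,v3) N0.N2=(alive,v0)
Op 12: gossip N1<->N0 -> N1.N0=(alive,v1) N1.N1=(suspect,v3) N1.N2=(alive,v0) | N0.N0=(alive,v1) N0.N1=(suspect,v3) N0.N2=(alive,v0)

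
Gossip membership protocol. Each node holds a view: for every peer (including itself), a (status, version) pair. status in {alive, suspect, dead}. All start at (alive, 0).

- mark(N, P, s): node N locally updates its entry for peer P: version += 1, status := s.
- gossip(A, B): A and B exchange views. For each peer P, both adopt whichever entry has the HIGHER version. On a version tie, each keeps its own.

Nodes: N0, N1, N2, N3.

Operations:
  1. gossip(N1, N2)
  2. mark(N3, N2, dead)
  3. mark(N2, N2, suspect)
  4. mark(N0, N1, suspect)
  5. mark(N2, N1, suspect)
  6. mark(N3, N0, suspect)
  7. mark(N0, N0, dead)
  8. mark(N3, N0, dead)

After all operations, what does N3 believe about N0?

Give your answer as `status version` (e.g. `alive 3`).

Answer: dead 2

Derivation:
Op 1: gossip N1<->N2 -> N1.N0=(alive,v0) N1.N1=(alive,v0) N1.N2=(alive,v0) N1.N3=(alive,v0) | N2.N0=(alive,v0) N2.N1=(alive,v0) N2.N2=(alive,v0) N2.N3=(alive,v0)
Op 2: N3 marks N2=dead -> (dead,v1)
Op 3: N2 marks N2=suspect -> (suspect,v1)
Op 4: N0 marks N1=suspect -> (suspect,v1)
Op 5: N2 marks N1=suspect -> (suspect,v1)
Op 6: N3 marks N0=suspect -> (suspect,v1)
Op 7: N0 marks N0=dead -> (dead,v1)
Op 8: N3 marks N0=dead -> (dead,v2)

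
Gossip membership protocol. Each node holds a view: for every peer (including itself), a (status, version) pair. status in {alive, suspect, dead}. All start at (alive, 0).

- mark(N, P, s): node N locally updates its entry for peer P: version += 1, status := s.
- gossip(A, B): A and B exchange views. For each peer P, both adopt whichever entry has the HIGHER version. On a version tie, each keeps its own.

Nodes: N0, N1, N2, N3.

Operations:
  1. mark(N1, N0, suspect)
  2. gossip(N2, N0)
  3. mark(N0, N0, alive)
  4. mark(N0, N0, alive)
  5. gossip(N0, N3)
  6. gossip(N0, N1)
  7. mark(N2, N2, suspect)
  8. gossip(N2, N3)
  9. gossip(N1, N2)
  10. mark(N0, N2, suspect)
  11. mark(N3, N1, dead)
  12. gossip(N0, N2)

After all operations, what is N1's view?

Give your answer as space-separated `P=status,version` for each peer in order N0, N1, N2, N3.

Op 1: N1 marks N0=suspect -> (suspect,v1)
Op 2: gossip N2<->N0 -> N2.N0=(alive,v0) N2.N1=(alive,v0) N2.N2=(alive,v0) N2.N3=(alive,v0) | N0.N0=(alive,v0) N0.N1=(alive,v0) N0.N2=(alive,v0) N0.N3=(alive,v0)
Op 3: N0 marks N0=alive -> (alive,v1)
Op 4: N0 marks N0=alive -> (alive,v2)
Op 5: gossip N0<->N3 -> N0.N0=(alive,v2) N0.N1=(alive,v0) N0.N2=(alive,v0) N0.N3=(alive,v0) | N3.N0=(alive,v2) N3.N1=(alive,v0) N3.N2=(alive,v0) N3.N3=(alive,v0)
Op 6: gossip N0<->N1 -> N0.N0=(alive,v2) N0.N1=(alive,v0) N0.N2=(alive,v0) N0.N3=(alive,v0) | N1.N0=(alive,v2) N1.N1=(alive,v0) N1.N2=(alive,v0) N1.N3=(alive,v0)
Op 7: N2 marks N2=suspect -> (suspect,v1)
Op 8: gossip N2<->N3 -> N2.N0=(alive,v2) N2.N1=(alive,v0) N2.N2=(suspect,v1) N2.N3=(alive,v0) | N3.N0=(alive,v2) N3.N1=(alive,v0) N3.N2=(suspect,v1) N3.N3=(alive,v0)
Op 9: gossip N1<->N2 -> N1.N0=(alive,v2) N1.N1=(alive,v0) N1.N2=(suspect,v1) N1.N3=(alive,v0) | N2.N0=(alive,v2) N2.N1=(alive,v0) N2.N2=(suspect,v1) N2.N3=(alive,v0)
Op 10: N0 marks N2=suspect -> (suspect,v1)
Op 11: N3 marks N1=dead -> (dead,v1)
Op 12: gossip N0<->N2 -> N0.N0=(alive,v2) N0.N1=(alive,v0) N0.N2=(suspect,v1) N0.N3=(alive,v0) | N2.N0=(alive,v2) N2.N1=(alive,v0) N2.N2=(suspect,v1) N2.N3=(alive,v0)

Answer: N0=alive,2 N1=alive,0 N2=suspect,1 N3=alive,0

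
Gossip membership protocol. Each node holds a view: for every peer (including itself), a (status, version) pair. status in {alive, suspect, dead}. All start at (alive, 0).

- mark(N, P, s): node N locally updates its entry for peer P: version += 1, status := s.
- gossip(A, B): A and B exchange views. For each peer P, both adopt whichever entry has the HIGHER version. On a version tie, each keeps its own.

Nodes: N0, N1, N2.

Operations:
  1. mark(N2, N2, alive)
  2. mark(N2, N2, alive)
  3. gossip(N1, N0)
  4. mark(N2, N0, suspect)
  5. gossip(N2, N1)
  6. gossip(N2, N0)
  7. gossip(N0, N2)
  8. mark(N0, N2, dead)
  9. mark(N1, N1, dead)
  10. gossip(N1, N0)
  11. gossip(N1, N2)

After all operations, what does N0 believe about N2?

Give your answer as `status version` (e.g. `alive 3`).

Op 1: N2 marks N2=alive -> (alive,v1)
Op 2: N2 marks N2=alive -> (alive,v2)
Op 3: gossip N1<->N0 -> N1.N0=(alive,v0) N1.N1=(alive,v0) N1.N2=(alive,v0) | N0.N0=(alive,v0) N0.N1=(alive,v0) N0.N2=(alive,v0)
Op 4: N2 marks N0=suspect -> (suspect,v1)
Op 5: gossip N2<->N1 -> N2.N0=(suspect,v1) N2.N1=(alive,v0) N2.N2=(alive,v2) | N1.N0=(suspect,v1) N1.N1=(alive,v0) N1.N2=(alive,v2)
Op 6: gossip N2<->N0 -> N2.N0=(suspect,v1) N2.N1=(alive,v0) N2.N2=(alive,v2) | N0.N0=(suspect,v1) N0.N1=(alive,v0) N0.N2=(alive,v2)
Op 7: gossip N0<->N2 -> N0.N0=(suspect,v1) N0.N1=(alive,v0) N0.N2=(alive,v2) | N2.N0=(suspect,v1) N2.N1=(alive,v0) N2.N2=(alive,v2)
Op 8: N0 marks N2=dead -> (dead,v3)
Op 9: N1 marks N1=dead -> (dead,v1)
Op 10: gossip N1<->N0 -> N1.N0=(suspect,v1) N1.N1=(dead,v1) N1.N2=(dead,v3) | N0.N0=(suspect,v1) N0.N1=(dead,v1) N0.N2=(dead,v3)
Op 11: gossip N1<->N2 -> N1.N0=(suspect,v1) N1.N1=(dead,v1) N1.N2=(dead,v3) | N2.N0=(suspect,v1) N2.N1=(dead,v1) N2.N2=(dead,v3)

Answer: dead 3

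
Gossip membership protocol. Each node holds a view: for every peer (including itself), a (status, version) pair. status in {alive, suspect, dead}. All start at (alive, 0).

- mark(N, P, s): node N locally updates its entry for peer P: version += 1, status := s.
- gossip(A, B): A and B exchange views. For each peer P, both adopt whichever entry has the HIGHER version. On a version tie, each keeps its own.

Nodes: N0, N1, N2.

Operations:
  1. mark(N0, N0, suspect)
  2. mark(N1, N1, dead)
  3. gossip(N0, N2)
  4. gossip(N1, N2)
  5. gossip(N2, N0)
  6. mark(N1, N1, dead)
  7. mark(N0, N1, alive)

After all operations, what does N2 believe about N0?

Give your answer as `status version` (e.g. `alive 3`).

Op 1: N0 marks N0=suspect -> (suspect,v1)
Op 2: N1 marks N1=dead -> (dead,v1)
Op 3: gossip N0<->N2 -> N0.N0=(suspect,v1) N0.N1=(alive,v0) N0.N2=(alive,v0) | N2.N0=(suspect,v1) N2.N1=(alive,v0) N2.N2=(alive,v0)
Op 4: gossip N1<->N2 -> N1.N0=(suspect,v1) N1.N1=(dead,v1) N1.N2=(alive,v0) | N2.N0=(suspect,v1) N2.N1=(dead,v1) N2.N2=(alive,v0)
Op 5: gossip N2<->N0 -> N2.N0=(suspect,v1) N2.N1=(dead,v1) N2.N2=(alive,v0) | N0.N0=(suspect,v1) N0.N1=(dead,v1) N0.N2=(alive,v0)
Op 6: N1 marks N1=dead -> (dead,v2)
Op 7: N0 marks N1=alive -> (alive,v2)

Answer: suspect 1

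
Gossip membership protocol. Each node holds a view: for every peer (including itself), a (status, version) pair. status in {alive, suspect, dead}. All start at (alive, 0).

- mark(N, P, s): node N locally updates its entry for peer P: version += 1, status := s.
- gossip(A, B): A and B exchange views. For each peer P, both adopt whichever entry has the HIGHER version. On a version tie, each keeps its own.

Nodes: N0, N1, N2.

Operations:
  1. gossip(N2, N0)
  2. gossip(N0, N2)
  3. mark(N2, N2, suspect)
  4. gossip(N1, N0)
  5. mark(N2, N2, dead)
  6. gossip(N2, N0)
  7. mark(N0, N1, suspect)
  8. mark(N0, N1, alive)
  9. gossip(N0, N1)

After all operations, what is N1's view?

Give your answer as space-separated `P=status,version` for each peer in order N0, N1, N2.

Answer: N0=alive,0 N1=alive,2 N2=dead,2

Derivation:
Op 1: gossip N2<->N0 -> N2.N0=(alive,v0) N2.N1=(alive,v0) N2.N2=(alive,v0) | N0.N0=(alive,v0) N0.N1=(alive,v0) N0.N2=(alive,v0)
Op 2: gossip N0<->N2 -> N0.N0=(alive,v0) N0.N1=(alive,v0) N0.N2=(alive,v0) | N2.N0=(alive,v0) N2.N1=(alive,v0) N2.N2=(alive,v0)
Op 3: N2 marks N2=suspect -> (suspect,v1)
Op 4: gossip N1<->N0 -> N1.N0=(alive,v0) N1.N1=(alive,v0) N1.N2=(alive,v0) | N0.N0=(alive,v0) N0.N1=(alive,v0) N0.N2=(alive,v0)
Op 5: N2 marks N2=dead -> (dead,v2)
Op 6: gossip N2<->N0 -> N2.N0=(alive,v0) N2.N1=(alive,v0) N2.N2=(dead,v2) | N0.N0=(alive,v0) N0.N1=(alive,v0) N0.N2=(dead,v2)
Op 7: N0 marks N1=suspect -> (suspect,v1)
Op 8: N0 marks N1=alive -> (alive,v2)
Op 9: gossip N0<->N1 -> N0.N0=(alive,v0) N0.N1=(alive,v2) N0.N2=(dead,v2) | N1.N0=(alive,v0) N1.N1=(alive,v2) N1.N2=(dead,v2)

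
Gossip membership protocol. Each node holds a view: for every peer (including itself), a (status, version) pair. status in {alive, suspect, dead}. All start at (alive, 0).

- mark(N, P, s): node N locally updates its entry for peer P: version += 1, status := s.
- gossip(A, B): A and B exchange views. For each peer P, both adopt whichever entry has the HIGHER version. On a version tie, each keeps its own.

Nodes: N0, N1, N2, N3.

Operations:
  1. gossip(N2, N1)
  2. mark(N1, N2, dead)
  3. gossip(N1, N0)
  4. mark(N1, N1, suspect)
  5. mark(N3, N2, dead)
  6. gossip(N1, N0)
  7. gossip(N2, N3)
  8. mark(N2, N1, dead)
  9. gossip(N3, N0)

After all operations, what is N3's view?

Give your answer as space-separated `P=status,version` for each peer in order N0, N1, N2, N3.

Op 1: gossip N2<->N1 -> N2.N0=(alive,v0) N2.N1=(alive,v0) N2.N2=(alive,v0) N2.N3=(alive,v0) | N1.N0=(alive,v0) N1.N1=(alive,v0) N1.N2=(alive,v0) N1.N3=(alive,v0)
Op 2: N1 marks N2=dead -> (dead,v1)
Op 3: gossip N1<->N0 -> N1.N0=(alive,v0) N1.N1=(alive,v0) N1.N2=(dead,v1) N1.N3=(alive,v0) | N0.N0=(alive,v0) N0.N1=(alive,v0) N0.N2=(dead,v1) N0.N3=(alive,v0)
Op 4: N1 marks N1=suspect -> (suspect,v1)
Op 5: N3 marks N2=dead -> (dead,v1)
Op 6: gossip N1<->N0 -> N1.N0=(alive,v0) N1.N1=(suspect,v1) N1.N2=(dead,v1) N1.N3=(alive,v0) | N0.N0=(alive,v0) N0.N1=(suspect,v1) N0.N2=(dead,v1) N0.N3=(alive,v0)
Op 7: gossip N2<->N3 -> N2.N0=(alive,v0) N2.N1=(alive,v0) N2.N2=(dead,v1) N2.N3=(alive,v0) | N3.N0=(alive,v0) N3.N1=(alive,v0) N3.N2=(dead,v1) N3.N3=(alive,v0)
Op 8: N2 marks N1=dead -> (dead,v1)
Op 9: gossip N3<->N0 -> N3.N0=(alive,v0) N3.N1=(suspect,v1) N3.N2=(dead,v1) N3.N3=(alive,v0) | N0.N0=(alive,v0) N0.N1=(suspect,v1) N0.N2=(dead,v1) N0.N3=(alive,v0)

Answer: N0=alive,0 N1=suspect,1 N2=dead,1 N3=alive,0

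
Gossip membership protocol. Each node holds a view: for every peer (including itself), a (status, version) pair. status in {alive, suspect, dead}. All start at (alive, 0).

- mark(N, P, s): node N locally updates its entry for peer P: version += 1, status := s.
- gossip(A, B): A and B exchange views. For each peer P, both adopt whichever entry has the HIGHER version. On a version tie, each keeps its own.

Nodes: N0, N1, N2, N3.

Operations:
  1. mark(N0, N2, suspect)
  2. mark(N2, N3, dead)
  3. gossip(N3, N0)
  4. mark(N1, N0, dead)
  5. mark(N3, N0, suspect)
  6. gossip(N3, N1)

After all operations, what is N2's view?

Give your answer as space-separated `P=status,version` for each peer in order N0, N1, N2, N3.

Answer: N0=alive,0 N1=alive,0 N2=alive,0 N3=dead,1

Derivation:
Op 1: N0 marks N2=suspect -> (suspect,v1)
Op 2: N2 marks N3=dead -> (dead,v1)
Op 3: gossip N3<->N0 -> N3.N0=(alive,v0) N3.N1=(alive,v0) N3.N2=(suspect,v1) N3.N3=(alive,v0) | N0.N0=(alive,v0) N0.N1=(alive,v0) N0.N2=(suspect,v1) N0.N3=(alive,v0)
Op 4: N1 marks N0=dead -> (dead,v1)
Op 5: N3 marks N0=suspect -> (suspect,v1)
Op 6: gossip N3<->N1 -> N3.N0=(suspect,v1) N3.N1=(alive,v0) N3.N2=(suspect,v1) N3.N3=(alive,v0) | N1.N0=(dead,v1) N1.N1=(alive,v0) N1.N2=(suspect,v1) N1.N3=(alive,v0)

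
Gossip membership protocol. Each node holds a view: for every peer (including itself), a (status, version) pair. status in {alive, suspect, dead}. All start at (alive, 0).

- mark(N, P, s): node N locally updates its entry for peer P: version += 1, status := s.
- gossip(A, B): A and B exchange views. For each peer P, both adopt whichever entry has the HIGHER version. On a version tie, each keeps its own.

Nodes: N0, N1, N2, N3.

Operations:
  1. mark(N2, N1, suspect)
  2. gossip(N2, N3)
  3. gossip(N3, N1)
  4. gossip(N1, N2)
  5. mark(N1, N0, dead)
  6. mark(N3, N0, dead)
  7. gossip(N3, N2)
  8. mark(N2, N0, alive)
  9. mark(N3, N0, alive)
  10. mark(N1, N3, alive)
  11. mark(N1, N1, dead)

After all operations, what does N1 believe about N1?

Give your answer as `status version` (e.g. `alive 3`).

Op 1: N2 marks N1=suspect -> (suspect,v1)
Op 2: gossip N2<->N3 -> N2.N0=(alive,v0) N2.N1=(suspect,v1) N2.N2=(alive,v0) N2.N3=(alive,v0) | N3.N0=(alive,v0) N3.N1=(suspect,v1) N3.N2=(alive,v0) N3.N3=(alive,v0)
Op 3: gossip N3<->N1 -> N3.N0=(alive,v0) N3.N1=(suspect,v1) N3.N2=(alive,v0) N3.N3=(alive,v0) | N1.N0=(alive,v0) N1.N1=(suspect,v1) N1.N2=(alive,v0) N1.N3=(alive,v0)
Op 4: gossip N1<->N2 -> N1.N0=(alive,v0) N1.N1=(suspect,v1) N1.N2=(alive,v0) N1.N3=(alive,v0) | N2.N0=(alive,v0) N2.N1=(suspect,v1) N2.N2=(alive,v0) N2.N3=(alive,v0)
Op 5: N1 marks N0=dead -> (dead,v1)
Op 6: N3 marks N0=dead -> (dead,v1)
Op 7: gossip N3<->N2 -> N3.N0=(dead,v1) N3.N1=(suspect,v1) N3.N2=(alive,v0) N3.N3=(alive,v0) | N2.N0=(dead,v1) N2.N1=(suspect,v1) N2.N2=(alive,v0) N2.N3=(alive,v0)
Op 8: N2 marks N0=alive -> (alive,v2)
Op 9: N3 marks N0=alive -> (alive,v2)
Op 10: N1 marks N3=alive -> (alive,v1)
Op 11: N1 marks N1=dead -> (dead,v2)

Answer: dead 2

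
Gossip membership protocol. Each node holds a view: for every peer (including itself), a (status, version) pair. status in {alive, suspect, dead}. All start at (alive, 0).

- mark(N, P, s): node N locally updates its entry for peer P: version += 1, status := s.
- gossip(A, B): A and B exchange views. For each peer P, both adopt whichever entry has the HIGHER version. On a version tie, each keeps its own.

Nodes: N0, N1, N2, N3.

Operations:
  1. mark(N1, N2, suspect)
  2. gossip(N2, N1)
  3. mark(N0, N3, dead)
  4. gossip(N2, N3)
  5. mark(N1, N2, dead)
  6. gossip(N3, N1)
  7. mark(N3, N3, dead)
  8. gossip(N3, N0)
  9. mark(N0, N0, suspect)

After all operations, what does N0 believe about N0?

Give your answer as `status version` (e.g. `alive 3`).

Answer: suspect 1

Derivation:
Op 1: N1 marks N2=suspect -> (suspect,v1)
Op 2: gossip N2<->N1 -> N2.N0=(alive,v0) N2.N1=(alive,v0) N2.N2=(suspect,v1) N2.N3=(alive,v0) | N1.N0=(alive,v0) N1.N1=(alive,v0) N1.N2=(suspect,v1) N1.N3=(alive,v0)
Op 3: N0 marks N3=dead -> (dead,v1)
Op 4: gossip N2<->N3 -> N2.N0=(alive,v0) N2.N1=(alive,v0) N2.N2=(suspect,v1) N2.N3=(alive,v0) | N3.N0=(alive,v0) N3.N1=(alive,v0) N3.N2=(suspect,v1) N3.N3=(alive,v0)
Op 5: N1 marks N2=dead -> (dead,v2)
Op 6: gossip N3<->N1 -> N3.N0=(alive,v0) N3.N1=(alive,v0) N3.N2=(dead,v2) N3.N3=(alive,v0) | N1.N0=(alive,v0) N1.N1=(alive,v0) N1.N2=(dead,v2) N1.N3=(alive,v0)
Op 7: N3 marks N3=dead -> (dead,v1)
Op 8: gossip N3<->N0 -> N3.N0=(alive,v0) N3.N1=(alive,v0) N3.N2=(dead,v2) N3.N3=(dead,v1) | N0.N0=(alive,v0) N0.N1=(alive,v0) N0.N2=(dead,v2) N0.N3=(dead,v1)
Op 9: N0 marks N0=suspect -> (suspect,v1)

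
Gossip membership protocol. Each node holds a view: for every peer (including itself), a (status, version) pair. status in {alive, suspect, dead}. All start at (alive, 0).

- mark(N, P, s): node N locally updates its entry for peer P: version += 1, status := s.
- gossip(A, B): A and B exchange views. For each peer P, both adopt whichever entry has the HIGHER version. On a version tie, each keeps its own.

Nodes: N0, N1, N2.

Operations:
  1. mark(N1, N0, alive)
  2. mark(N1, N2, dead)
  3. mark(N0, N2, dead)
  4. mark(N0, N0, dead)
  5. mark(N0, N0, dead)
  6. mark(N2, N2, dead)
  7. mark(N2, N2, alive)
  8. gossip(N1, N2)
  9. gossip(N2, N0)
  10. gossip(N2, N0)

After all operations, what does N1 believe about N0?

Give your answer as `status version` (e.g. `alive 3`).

Answer: alive 1

Derivation:
Op 1: N1 marks N0=alive -> (alive,v1)
Op 2: N1 marks N2=dead -> (dead,v1)
Op 3: N0 marks N2=dead -> (dead,v1)
Op 4: N0 marks N0=dead -> (dead,v1)
Op 5: N0 marks N0=dead -> (dead,v2)
Op 6: N2 marks N2=dead -> (dead,v1)
Op 7: N2 marks N2=alive -> (alive,v2)
Op 8: gossip N1<->N2 -> N1.N0=(alive,v1) N1.N1=(alive,v0) N1.N2=(alive,v2) | N2.N0=(alive,v1) N2.N1=(alive,v0) N2.N2=(alive,v2)
Op 9: gossip N2<->N0 -> N2.N0=(dead,v2) N2.N1=(alive,v0) N2.N2=(alive,v2) | N0.N0=(dead,v2) N0.N1=(alive,v0) N0.N2=(alive,v2)
Op 10: gossip N2<->N0 -> N2.N0=(dead,v2) N2.N1=(alive,v0) N2.N2=(alive,v2) | N0.N0=(dead,v2) N0.N1=(alive,v0) N0.N2=(alive,v2)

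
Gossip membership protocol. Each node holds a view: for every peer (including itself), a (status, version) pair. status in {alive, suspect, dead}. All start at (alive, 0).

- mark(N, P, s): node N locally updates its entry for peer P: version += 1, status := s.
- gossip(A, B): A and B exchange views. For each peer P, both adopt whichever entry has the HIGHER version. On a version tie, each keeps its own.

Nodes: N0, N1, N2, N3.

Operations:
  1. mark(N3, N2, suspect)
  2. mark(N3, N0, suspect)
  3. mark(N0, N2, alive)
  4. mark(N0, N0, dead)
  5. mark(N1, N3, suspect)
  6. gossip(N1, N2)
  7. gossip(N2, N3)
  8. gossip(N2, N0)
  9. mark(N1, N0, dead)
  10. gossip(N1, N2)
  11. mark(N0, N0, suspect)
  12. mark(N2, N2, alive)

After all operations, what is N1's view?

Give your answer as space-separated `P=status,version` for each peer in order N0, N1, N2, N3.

Answer: N0=dead,1 N1=alive,0 N2=suspect,1 N3=suspect,1

Derivation:
Op 1: N3 marks N2=suspect -> (suspect,v1)
Op 2: N3 marks N0=suspect -> (suspect,v1)
Op 3: N0 marks N2=alive -> (alive,v1)
Op 4: N0 marks N0=dead -> (dead,v1)
Op 5: N1 marks N3=suspect -> (suspect,v1)
Op 6: gossip N1<->N2 -> N1.N0=(alive,v0) N1.N1=(alive,v0) N1.N2=(alive,v0) N1.N3=(suspect,v1) | N2.N0=(alive,v0) N2.N1=(alive,v0) N2.N2=(alive,v0) N2.N3=(suspect,v1)
Op 7: gossip N2<->N3 -> N2.N0=(suspect,v1) N2.N1=(alive,v0) N2.N2=(suspect,v1) N2.N3=(suspect,v1) | N3.N0=(suspect,v1) N3.N1=(alive,v0) N3.N2=(suspect,v1) N3.N3=(suspect,v1)
Op 8: gossip N2<->N0 -> N2.N0=(suspect,v1) N2.N1=(alive,v0) N2.N2=(suspect,v1) N2.N3=(suspect,v1) | N0.N0=(dead,v1) N0.N1=(alive,v0) N0.N2=(alive,v1) N0.N3=(suspect,v1)
Op 9: N1 marks N0=dead -> (dead,v1)
Op 10: gossip N1<->N2 -> N1.N0=(dead,v1) N1.N1=(alive,v0) N1.N2=(suspect,v1) N1.N3=(suspect,v1) | N2.N0=(suspect,v1) N2.N1=(alive,v0) N2.N2=(suspect,v1) N2.N3=(suspect,v1)
Op 11: N0 marks N0=suspect -> (suspect,v2)
Op 12: N2 marks N2=alive -> (alive,v2)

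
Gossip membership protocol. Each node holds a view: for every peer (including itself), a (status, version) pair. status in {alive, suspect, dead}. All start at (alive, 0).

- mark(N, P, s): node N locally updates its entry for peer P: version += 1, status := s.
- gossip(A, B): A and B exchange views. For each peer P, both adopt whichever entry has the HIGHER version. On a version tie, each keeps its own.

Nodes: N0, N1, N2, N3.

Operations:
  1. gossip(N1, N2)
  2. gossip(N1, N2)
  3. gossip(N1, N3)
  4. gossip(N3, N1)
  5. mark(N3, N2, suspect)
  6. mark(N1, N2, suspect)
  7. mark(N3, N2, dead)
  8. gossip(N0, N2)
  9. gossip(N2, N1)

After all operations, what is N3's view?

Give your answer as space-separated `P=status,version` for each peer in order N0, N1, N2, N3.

Answer: N0=alive,0 N1=alive,0 N2=dead,2 N3=alive,0

Derivation:
Op 1: gossip N1<->N2 -> N1.N0=(alive,v0) N1.N1=(alive,v0) N1.N2=(alive,v0) N1.N3=(alive,v0) | N2.N0=(alive,v0) N2.N1=(alive,v0) N2.N2=(alive,v0) N2.N3=(alive,v0)
Op 2: gossip N1<->N2 -> N1.N0=(alive,v0) N1.N1=(alive,v0) N1.N2=(alive,v0) N1.N3=(alive,v0) | N2.N0=(alive,v0) N2.N1=(alive,v0) N2.N2=(alive,v0) N2.N3=(alive,v0)
Op 3: gossip N1<->N3 -> N1.N0=(alive,v0) N1.N1=(alive,v0) N1.N2=(alive,v0) N1.N3=(alive,v0) | N3.N0=(alive,v0) N3.N1=(alive,v0) N3.N2=(alive,v0) N3.N3=(alive,v0)
Op 4: gossip N3<->N1 -> N3.N0=(alive,v0) N3.N1=(alive,v0) N3.N2=(alive,v0) N3.N3=(alive,v0) | N1.N0=(alive,v0) N1.N1=(alive,v0) N1.N2=(alive,v0) N1.N3=(alive,v0)
Op 5: N3 marks N2=suspect -> (suspect,v1)
Op 6: N1 marks N2=suspect -> (suspect,v1)
Op 7: N3 marks N2=dead -> (dead,v2)
Op 8: gossip N0<->N2 -> N0.N0=(alive,v0) N0.N1=(alive,v0) N0.N2=(alive,v0) N0.N3=(alive,v0) | N2.N0=(alive,v0) N2.N1=(alive,v0) N2.N2=(alive,v0) N2.N3=(alive,v0)
Op 9: gossip N2<->N1 -> N2.N0=(alive,v0) N2.N1=(alive,v0) N2.N2=(suspect,v1) N2.N3=(alive,v0) | N1.N0=(alive,v0) N1.N1=(alive,v0) N1.N2=(suspect,v1) N1.N3=(alive,v0)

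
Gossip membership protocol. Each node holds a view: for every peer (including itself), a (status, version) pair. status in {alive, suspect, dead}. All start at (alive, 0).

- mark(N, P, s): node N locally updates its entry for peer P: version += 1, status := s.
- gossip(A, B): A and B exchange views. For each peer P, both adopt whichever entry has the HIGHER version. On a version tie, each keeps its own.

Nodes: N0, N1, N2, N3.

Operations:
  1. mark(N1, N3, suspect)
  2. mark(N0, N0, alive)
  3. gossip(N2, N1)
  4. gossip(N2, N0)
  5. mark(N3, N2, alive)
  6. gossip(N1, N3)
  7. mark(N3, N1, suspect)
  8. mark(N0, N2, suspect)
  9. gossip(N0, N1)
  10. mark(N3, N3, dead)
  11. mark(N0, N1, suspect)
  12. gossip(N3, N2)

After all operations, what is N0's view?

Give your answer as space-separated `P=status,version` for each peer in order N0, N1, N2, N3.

Answer: N0=alive,1 N1=suspect,1 N2=suspect,1 N3=suspect,1

Derivation:
Op 1: N1 marks N3=suspect -> (suspect,v1)
Op 2: N0 marks N0=alive -> (alive,v1)
Op 3: gossip N2<->N1 -> N2.N0=(alive,v0) N2.N1=(alive,v0) N2.N2=(alive,v0) N2.N3=(suspect,v1) | N1.N0=(alive,v0) N1.N1=(alive,v0) N1.N2=(alive,v0) N1.N3=(suspect,v1)
Op 4: gossip N2<->N0 -> N2.N0=(alive,v1) N2.N1=(alive,v0) N2.N2=(alive,v0) N2.N3=(suspect,v1) | N0.N0=(alive,v1) N0.N1=(alive,v0) N0.N2=(alive,v0) N0.N3=(suspect,v1)
Op 5: N3 marks N2=alive -> (alive,v1)
Op 6: gossip N1<->N3 -> N1.N0=(alive,v0) N1.N1=(alive,v0) N1.N2=(alive,v1) N1.N3=(suspect,v1) | N3.N0=(alive,v0) N3.N1=(alive,v0) N3.N2=(alive,v1) N3.N3=(suspect,v1)
Op 7: N3 marks N1=suspect -> (suspect,v1)
Op 8: N0 marks N2=suspect -> (suspect,v1)
Op 9: gossip N0<->N1 -> N0.N0=(alive,v1) N0.N1=(alive,v0) N0.N2=(suspect,v1) N0.N3=(suspect,v1) | N1.N0=(alive,v1) N1.N1=(alive,v0) N1.N2=(alive,v1) N1.N3=(suspect,v1)
Op 10: N3 marks N3=dead -> (dead,v2)
Op 11: N0 marks N1=suspect -> (suspect,v1)
Op 12: gossip N3<->N2 -> N3.N0=(alive,v1) N3.N1=(suspect,v1) N3.N2=(alive,v1) N3.N3=(dead,v2) | N2.N0=(alive,v1) N2.N1=(suspect,v1) N2.N2=(alive,v1) N2.N3=(dead,v2)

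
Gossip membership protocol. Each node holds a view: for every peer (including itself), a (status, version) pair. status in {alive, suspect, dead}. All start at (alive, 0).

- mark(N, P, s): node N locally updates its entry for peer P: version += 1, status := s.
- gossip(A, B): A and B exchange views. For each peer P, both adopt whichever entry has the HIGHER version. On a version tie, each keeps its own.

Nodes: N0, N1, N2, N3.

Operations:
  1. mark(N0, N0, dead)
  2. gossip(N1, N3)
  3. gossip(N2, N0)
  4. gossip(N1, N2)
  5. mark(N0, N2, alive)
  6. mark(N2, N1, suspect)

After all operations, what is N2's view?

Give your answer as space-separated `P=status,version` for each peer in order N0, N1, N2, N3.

Op 1: N0 marks N0=dead -> (dead,v1)
Op 2: gossip N1<->N3 -> N1.N0=(alive,v0) N1.N1=(alive,v0) N1.N2=(alive,v0) N1.N3=(alive,v0) | N3.N0=(alive,v0) N3.N1=(alive,v0) N3.N2=(alive,v0) N3.N3=(alive,v0)
Op 3: gossip N2<->N0 -> N2.N0=(dead,v1) N2.N1=(alive,v0) N2.N2=(alive,v0) N2.N3=(alive,v0) | N0.N0=(dead,v1) N0.N1=(alive,v0) N0.N2=(alive,v0) N0.N3=(alive,v0)
Op 4: gossip N1<->N2 -> N1.N0=(dead,v1) N1.N1=(alive,v0) N1.N2=(alive,v0) N1.N3=(alive,v0) | N2.N0=(dead,v1) N2.N1=(alive,v0) N2.N2=(alive,v0) N2.N3=(alive,v0)
Op 5: N0 marks N2=alive -> (alive,v1)
Op 6: N2 marks N1=suspect -> (suspect,v1)

Answer: N0=dead,1 N1=suspect,1 N2=alive,0 N3=alive,0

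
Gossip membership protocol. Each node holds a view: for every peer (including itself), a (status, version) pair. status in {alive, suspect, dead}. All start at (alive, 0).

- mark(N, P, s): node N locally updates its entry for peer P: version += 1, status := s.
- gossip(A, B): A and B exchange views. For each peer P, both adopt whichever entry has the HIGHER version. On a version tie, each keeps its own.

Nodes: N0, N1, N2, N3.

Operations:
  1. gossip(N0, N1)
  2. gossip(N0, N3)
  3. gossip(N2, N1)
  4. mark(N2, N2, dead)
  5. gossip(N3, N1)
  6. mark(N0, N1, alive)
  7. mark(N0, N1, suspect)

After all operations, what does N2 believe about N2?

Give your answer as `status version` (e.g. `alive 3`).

Answer: dead 1

Derivation:
Op 1: gossip N0<->N1 -> N0.N0=(alive,v0) N0.N1=(alive,v0) N0.N2=(alive,v0) N0.N3=(alive,v0) | N1.N0=(alive,v0) N1.N1=(alive,v0) N1.N2=(alive,v0) N1.N3=(alive,v0)
Op 2: gossip N0<->N3 -> N0.N0=(alive,v0) N0.N1=(alive,v0) N0.N2=(alive,v0) N0.N3=(alive,v0) | N3.N0=(alive,v0) N3.N1=(alive,v0) N3.N2=(alive,v0) N3.N3=(alive,v0)
Op 3: gossip N2<->N1 -> N2.N0=(alive,v0) N2.N1=(alive,v0) N2.N2=(alive,v0) N2.N3=(alive,v0) | N1.N0=(alive,v0) N1.N1=(alive,v0) N1.N2=(alive,v0) N1.N3=(alive,v0)
Op 4: N2 marks N2=dead -> (dead,v1)
Op 5: gossip N3<->N1 -> N3.N0=(alive,v0) N3.N1=(alive,v0) N3.N2=(alive,v0) N3.N3=(alive,v0) | N1.N0=(alive,v0) N1.N1=(alive,v0) N1.N2=(alive,v0) N1.N3=(alive,v0)
Op 6: N0 marks N1=alive -> (alive,v1)
Op 7: N0 marks N1=suspect -> (suspect,v2)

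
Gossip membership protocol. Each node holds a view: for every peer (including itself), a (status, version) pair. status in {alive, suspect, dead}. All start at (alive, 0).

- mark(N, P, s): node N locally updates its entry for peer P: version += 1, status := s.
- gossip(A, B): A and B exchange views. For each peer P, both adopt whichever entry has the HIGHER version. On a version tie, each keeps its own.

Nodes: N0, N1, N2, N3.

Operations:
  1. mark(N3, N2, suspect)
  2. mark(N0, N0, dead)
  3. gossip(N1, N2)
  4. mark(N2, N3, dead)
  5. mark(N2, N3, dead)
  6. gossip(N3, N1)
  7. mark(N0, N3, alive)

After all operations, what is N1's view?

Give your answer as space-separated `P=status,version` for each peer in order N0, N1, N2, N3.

Answer: N0=alive,0 N1=alive,0 N2=suspect,1 N3=alive,0

Derivation:
Op 1: N3 marks N2=suspect -> (suspect,v1)
Op 2: N0 marks N0=dead -> (dead,v1)
Op 3: gossip N1<->N2 -> N1.N0=(alive,v0) N1.N1=(alive,v0) N1.N2=(alive,v0) N1.N3=(alive,v0) | N2.N0=(alive,v0) N2.N1=(alive,v0) N2.N2=(alive,v0) N2.N3=(alive,v0)
Op 4: N2 marks N3=dead -> (dead,v1)
Op 5: N2 marks N3=dead -> (dead,v2)
Op 6: gossip N3<->N1 -> N3.N0=(alive,v0) N3.N1=(alive,v0) N3.N2=(suspect,v1) N3.N3=(alive,v0) | N1.N0=(alive,v0) N1.N1=(alive,v0) N1.N2=(suspect,v1) N1.N3=(alive,v0)
Op 7: N0 marks N3=alive -> (alive,v1)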